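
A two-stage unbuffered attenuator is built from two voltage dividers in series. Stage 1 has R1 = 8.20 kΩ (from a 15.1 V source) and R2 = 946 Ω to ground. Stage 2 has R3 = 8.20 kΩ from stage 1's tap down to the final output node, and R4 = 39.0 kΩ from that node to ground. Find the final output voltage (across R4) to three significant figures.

V_out ≈ 1.27 V

Stage 2 presents R3+R4 = 47200 Ω as a load on stage 1's tap.
Stage 1's lower leg becomes R2‖(R3+R4) = 927.4 Ω, so V_mid = 15.1 × 927.4/9127 = 1.534 V.
Stage 2 is itself unloaded: V_out = V_mid × R4/(R3+R4) = 1.534 × 39000/47200 = 1.27 V.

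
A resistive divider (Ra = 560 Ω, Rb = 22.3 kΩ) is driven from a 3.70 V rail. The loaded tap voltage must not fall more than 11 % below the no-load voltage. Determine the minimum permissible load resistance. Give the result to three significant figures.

Output resistance R_th = Ra‖Rb = (560 × 22300)/22860 = 546.3 Ω.
The fractional drop is R_th/(R_th + R_L); requiring this ≤ 0.110 gives R_L ≥ R_th(1/0.110 − 1) = 546.3 × 8.091 = 4.42 kΩ.

R_L(min) ≈ 4.42 kΩ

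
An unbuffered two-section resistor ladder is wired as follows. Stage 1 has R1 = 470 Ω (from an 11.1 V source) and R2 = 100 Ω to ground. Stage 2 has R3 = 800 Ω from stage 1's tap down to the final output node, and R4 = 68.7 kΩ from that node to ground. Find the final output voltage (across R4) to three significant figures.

V_out ≈ 1.92 V

Stage 2 presents R3+R4 = 69500 Ω as a load on stage 1's tap.
Stage 1's lower leg becomes R2‖(R3+R4) = 99.86 Ω, so V_mid = 11.1 × 99.86/569.9 = 1.945 V.
Stage 2 is itself unloaded: V_out = V_mid × R4/(R3+R4) = 1.945 × 68700/69500 = 1.92 V.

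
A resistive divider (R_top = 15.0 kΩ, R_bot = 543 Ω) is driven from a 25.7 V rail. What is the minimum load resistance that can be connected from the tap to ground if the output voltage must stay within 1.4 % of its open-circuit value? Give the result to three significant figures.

R_L(min) ≈ 36.9 kΩ

Output resistance R_th = R_top‖R_bot = (15000 × 543)/15540 = 524.0 Ω.
The fractional drop is R_th/(R_th + R_L); requiring this ≤ 0.0140 gives R_L ≥ R_th(1/0.0140 − 1) = 524.0 × 70.43 = 36.9 kΩ.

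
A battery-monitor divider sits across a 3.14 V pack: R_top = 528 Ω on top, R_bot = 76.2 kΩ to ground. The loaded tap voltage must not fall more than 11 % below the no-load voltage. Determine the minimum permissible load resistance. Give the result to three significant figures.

R_L(min) ≈ 4.24 kΩ

Output resistance R_th = R_top‖R_bot = (528 × 76200)/76730 = 524.4 Ω.
The fractional drop is R_th/(R_th + R_L); requiring this ≤ 0.110 gives R_L ≥ R_th(1/0.110 − 1) = 524.4 × 8.091 = 4.24 kΩ.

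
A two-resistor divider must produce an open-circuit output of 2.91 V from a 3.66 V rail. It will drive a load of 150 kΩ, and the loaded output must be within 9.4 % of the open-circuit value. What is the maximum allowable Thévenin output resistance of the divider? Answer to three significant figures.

R_th ≤ 15.6 kΩ

Loading drop = R_th/(R_th + R_L) ≤ 0.0940, so R_th ≤ R_L · ε/(1−ε) = 150 kΩ × 0.0940/0.9060 = 15.6 kΩ.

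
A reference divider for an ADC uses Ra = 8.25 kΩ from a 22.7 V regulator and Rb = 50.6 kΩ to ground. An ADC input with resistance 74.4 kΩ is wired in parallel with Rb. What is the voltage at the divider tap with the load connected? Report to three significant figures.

V_out ≈ 17.8 V

The load sits in parallel with Rb: Rb‖R_L = (50.6 × 74.4) / (50.6 + 74.4) = 30.12 kΩ.
V_out = 22.7 × 30.12 / (8.25 + 30.12) = 22.7 × 30.12/38.37 = 17.8 V.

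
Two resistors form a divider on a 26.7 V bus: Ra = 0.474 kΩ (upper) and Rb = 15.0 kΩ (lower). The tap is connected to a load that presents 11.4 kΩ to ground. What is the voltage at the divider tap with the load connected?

V_out ≈ 24.9 V

The load sits in parallel with Rb: Rb‖R_L = (15000 × 11400) / (15000 + 11400) = 6477 Ω.
V_out = 26.7 × 6477 / (474 + 6477) = 26.7 × 6477/6951 = 24.9 V.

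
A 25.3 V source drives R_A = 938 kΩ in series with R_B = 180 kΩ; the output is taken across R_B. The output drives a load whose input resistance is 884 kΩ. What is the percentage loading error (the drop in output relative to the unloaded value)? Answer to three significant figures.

The divider's output (Thévenin) resistance is R_A‖R_B = 151.0 kΩ.
Fractional drop under load = R_th/(R_th + R_L) = 151.0 / (151.0 + 884) = 0.1459.
So the output falls by 14.6 %.

14.6 %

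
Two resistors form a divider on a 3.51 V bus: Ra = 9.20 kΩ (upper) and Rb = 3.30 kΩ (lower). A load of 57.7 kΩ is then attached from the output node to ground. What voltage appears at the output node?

The load sits in parallel with Rb: Rb‖R_L = (3.30 × 57.7) / (3.30 + 57.7) = 3.121 kΩ.
V_out = 3.51 × 3.121 / (9.20 + 3.121) = 3.51 × 3.121/12.32 = 0.889 V.

V_out ≈ 0.889 V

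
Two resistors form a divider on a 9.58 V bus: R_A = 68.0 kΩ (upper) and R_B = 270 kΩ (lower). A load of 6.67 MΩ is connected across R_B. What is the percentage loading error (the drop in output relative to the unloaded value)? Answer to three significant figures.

The divider's output (Thévenin) resistance is R_A‖R_B = 54.32 kΩ.
Fractional drop under load = R_th/(R_th + R_L) = 54.32 / (54.32 + 6670) = 0.008078.
So the output falls by 0.808 %.

0.808 %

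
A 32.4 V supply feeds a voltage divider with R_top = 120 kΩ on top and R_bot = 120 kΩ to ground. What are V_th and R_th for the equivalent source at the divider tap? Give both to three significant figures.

V_th is the open-circuit tap voltage: 32.4 × 120/(120 + 120) = 16.2 V.
With the supply zeroed, R_top and R_bot appear in parallel from the tap: R_th = R_top‖R_bot = (120 × 120)/240.0 = 60.0 kΩ.

V_th = 16.2 V, R_th = 60.0 kΩ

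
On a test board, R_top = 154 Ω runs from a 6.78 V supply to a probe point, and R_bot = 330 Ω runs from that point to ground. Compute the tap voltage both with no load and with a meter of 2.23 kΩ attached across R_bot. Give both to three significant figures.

Open-circuit: V = 6.78 × 330/(154 + 330) = 4.62 V.
With the load, R_bot becomes R_bot‖R_L = 287.5 Ω, so V = 6.78 × 287.5/441.5 = 4.41 V.

Unloaded: 4.62 V; loaded: 4.41 V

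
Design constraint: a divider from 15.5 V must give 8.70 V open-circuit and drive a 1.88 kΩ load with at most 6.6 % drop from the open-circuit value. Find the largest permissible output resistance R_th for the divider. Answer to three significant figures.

R_th ≤ 133 Ω

Loading drop = R_th/(R_th + R_L) ≤ 0.0660, so R_th ≤ R_L · ε/(1−ε) = 1.88 kΩ × 0.0660/0.9340 = 133 Ω.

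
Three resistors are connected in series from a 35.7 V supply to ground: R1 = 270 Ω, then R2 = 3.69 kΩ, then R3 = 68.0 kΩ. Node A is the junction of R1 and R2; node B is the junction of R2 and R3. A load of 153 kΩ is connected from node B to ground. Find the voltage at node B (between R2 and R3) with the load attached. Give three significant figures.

V ≈ 32.9 V

At node B, R3 is in parallel with the load: R3‖R_L = 47080 Ω.
Below node A the resistance is R2 + (R3‖R_L) = 50770 Ω, so V_A = 35.7 × 50770/51040 = 35.51 V.
Then V_B = V_A × (R3‖R_L)/(R2 + R3‖R_L) = 35.51 × 47080/50770 = 32.9 V.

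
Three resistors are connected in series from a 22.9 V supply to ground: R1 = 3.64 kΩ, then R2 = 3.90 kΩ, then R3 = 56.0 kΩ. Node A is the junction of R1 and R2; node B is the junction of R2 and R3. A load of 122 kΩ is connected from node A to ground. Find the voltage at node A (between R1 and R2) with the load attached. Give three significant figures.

Below node A the series string R2+R3 = 59.90 kΩ sits in parallel with the 122 kΩ load: 40.17 kΩ.
V_A = 22.9 × 40.17/(3.64 + 40.17) = 21.0 V.

V ≈ 21.0 V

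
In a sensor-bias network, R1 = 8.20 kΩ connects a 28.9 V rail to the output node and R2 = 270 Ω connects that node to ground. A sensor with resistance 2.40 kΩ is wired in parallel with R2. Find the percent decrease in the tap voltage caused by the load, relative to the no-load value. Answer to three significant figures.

9.82 %

Unloaded V = 28.9 × 270/8470 = 0.92125 V.
Loaded: R2‖R_L = 242.7 Ω, giving V = 28.9 × 242.7/8443 = 0.83077 V.
Drop = (0.92125 − 0.83077) / 0.92125 = 9.82 %.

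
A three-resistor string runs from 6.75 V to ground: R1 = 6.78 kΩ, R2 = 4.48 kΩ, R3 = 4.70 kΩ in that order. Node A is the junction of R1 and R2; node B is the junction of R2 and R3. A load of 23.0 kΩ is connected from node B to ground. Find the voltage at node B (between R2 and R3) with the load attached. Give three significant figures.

At node B, R3 is in parallel with the load: R3‖R_L = 3.903 kΩ.
Below node A the resistance is R2 + (R3‖R_L) = 8.383 kΩ, so V_A = 6.75 × 8.383/15.16 = 3.732 V.
Then V_B = V_A × (R3‖R_L)/(R2 + R3‖R_L) = 3.732 × 3.903/8.383 = 1.74 V.

V ≈ 1.74 V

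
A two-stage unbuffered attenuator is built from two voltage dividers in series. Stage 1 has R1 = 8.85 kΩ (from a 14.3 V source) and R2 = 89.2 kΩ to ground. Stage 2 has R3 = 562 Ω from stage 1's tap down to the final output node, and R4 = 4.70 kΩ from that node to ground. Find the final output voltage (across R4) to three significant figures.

Stage 2 presents R3+R4 = 5262 Ω as a load on stage 1's tap.
Stage 1's lower leg becomes R2‖(R3+R4) = 4969 Ω, so V_mid = 14.3 × 4969/13820 = 5.142 V.
Stage 2 is itself unloaded: V_out = V_mid × R4/(R3+R4) = 5.142 × 4700/5262 = 4.59 V.

V_out ≈ 4.59 V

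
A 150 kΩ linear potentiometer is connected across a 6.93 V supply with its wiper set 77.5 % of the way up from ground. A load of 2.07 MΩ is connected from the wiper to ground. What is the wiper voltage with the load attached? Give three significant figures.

V ≈ 5.30 V

The wiper splits the pot into (1−α)R = 33.75 kΩ above and αR = 116.2 kΩ below.
Lower section ‖ load = 110.1 kΩ.
V_wiper = 6.93 × 110.1/(33.75 + 110.1) = 5.30 V.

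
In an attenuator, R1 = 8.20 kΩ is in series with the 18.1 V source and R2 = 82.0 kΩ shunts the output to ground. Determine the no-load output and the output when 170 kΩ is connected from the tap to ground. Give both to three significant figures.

Open-circuit: V = 18.1 × 82.0/(8.20 + 82.0) = 16.5 V.
With the load, R2 becomes R2‖R_L = 55.32 kΩ, so V = 18.1 × 55.32/63.52 = 15.8 V.

Unloaded: 16.5 V; loaded: 15.8 V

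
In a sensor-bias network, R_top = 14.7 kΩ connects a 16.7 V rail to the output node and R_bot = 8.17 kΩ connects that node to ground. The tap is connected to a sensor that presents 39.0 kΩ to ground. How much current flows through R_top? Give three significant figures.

I ≈ 0.778 mA

R_bot‖R_L = 6.755 kΩ, so the source sees R_top + R_bot‖R_L = 21.45 kΩ.
I = 16.7 V / 21.45 kΩ = 0.778 mA.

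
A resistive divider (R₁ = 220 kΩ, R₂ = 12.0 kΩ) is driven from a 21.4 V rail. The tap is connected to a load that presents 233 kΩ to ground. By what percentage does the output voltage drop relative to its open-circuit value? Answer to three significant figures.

4.66 %

The divider's output (Thévenin) resistance is R₁‖R₂ = 11.38 kΩ.
Fractional drop under load = R_th/(R_th + R_L) = 11.38 / (11.38 + 233) = 0.04656.
So the output falls by 4.66 %.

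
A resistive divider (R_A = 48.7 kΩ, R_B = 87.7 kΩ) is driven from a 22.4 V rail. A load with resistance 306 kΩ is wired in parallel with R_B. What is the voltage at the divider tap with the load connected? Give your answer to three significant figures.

V_out ≈ 13.1 V

The load sits in parallel with R_B: R_B‖R_L = (87.7 × 306) / (87.7 + 306) = 68.16 kΩ.
V_out = 22.4 × 68.16 / (48.7 + 68.16) = 22.4 × 68.16/116.9 = 13.1 V.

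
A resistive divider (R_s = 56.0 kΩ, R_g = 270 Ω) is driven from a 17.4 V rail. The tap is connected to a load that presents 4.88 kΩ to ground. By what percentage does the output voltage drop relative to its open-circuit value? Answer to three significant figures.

5.22 %

The divider's output (Thévenin) resistance is R_s‖R_g = 268.7 Ω.
Fractional drop under load = R_th/(R_th + R_L) = 268.7 / (268.7 + 4880) = 0.05219.
So the output falls by 5.22 %.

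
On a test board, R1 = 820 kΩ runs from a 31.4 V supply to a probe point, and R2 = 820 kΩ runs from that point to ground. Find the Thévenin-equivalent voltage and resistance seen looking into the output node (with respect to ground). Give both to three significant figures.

V_th is the open-circuit tap voltage: 31.4 × 820/(820 + 820) = 15.7 V.
With the supply zeroed, R1 and R2 appear in parallel from the tap: R_th = R1‖R2 = (820 × 820)/1640 = 410 kΩ.

V_th = 15.7 V, R_th = 410 kΩ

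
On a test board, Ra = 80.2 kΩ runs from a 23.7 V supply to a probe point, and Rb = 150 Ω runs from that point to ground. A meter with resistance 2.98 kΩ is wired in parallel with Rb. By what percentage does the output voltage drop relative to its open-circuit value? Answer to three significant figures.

The divider's output (Thévenin) resistance is Ra‖Rb = 149.7 Ω.
Fractional drop under load = R_th/(R_th + R_L) = 149.7 / (149.7 + 2980) = 0.04784.
So the output falls by 4.78 %.

4.78 %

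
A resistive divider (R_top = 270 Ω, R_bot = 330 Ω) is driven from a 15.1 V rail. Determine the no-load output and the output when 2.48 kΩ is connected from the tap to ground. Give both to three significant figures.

Unloaded: 8.30 V; loaded: 7.84 V

Open-circuit: V = 15.1 × 330/(270 + 330) = 8.30 V.
With the load, R_bot becomes R_bot‖R_L = 291.2 Ω, so V = 15.1 × 291.2/561.2 = 7.84 V.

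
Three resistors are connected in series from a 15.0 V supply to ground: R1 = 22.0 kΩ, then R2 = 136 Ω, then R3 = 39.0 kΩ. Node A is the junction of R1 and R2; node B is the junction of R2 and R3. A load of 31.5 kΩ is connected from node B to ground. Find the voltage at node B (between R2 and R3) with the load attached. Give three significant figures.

V ≈ 6.61 V

At node B, R3 is in parallel with the load: R3‖R_L = 17430 Ω.
Below node A the resistance is R2 + (R3‖R_L) = 17560 Ω, so V_A = 15.0 × 17560/39560 = 6.659 V.
Then V_B = V_A × (R3‖R_L)/(R2 + R3‖R_L) = 6.659 × 17430/17560 = 6.61 V.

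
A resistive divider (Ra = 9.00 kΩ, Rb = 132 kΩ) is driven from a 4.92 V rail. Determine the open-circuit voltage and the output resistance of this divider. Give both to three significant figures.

V_th is the open-circuit tap voltage: 4.92 × 132/(9.00 + 132) = 4.61 V.
With the supply zeroed, Ra and Rb appear in parallel from the tap: R_th = Ra‖Rb = (9.00 × 132)/141.0 = 8.43 kΩ.

V_th = 4.61 V, R_th = 8.43 kΩ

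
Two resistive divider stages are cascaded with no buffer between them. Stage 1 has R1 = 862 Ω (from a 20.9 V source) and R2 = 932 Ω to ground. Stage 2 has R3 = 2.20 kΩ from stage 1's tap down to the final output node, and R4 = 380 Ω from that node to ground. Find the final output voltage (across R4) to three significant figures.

V_out ≈ 1.36 V

Stage 2 presents R3+R4 = 2580 Ω as a load on stage 1's tap.
Stage 1's lower leg becomes R2‖(R3+R4) = 684.7 Ω, so V_mid = 20.9 × 684.7/1547 = 9.252 V.
Stage 2 is itself unloaded: V_out = V_mid × R4/(R3+R4) = 9.252 × 380/2580 = 1.36 V.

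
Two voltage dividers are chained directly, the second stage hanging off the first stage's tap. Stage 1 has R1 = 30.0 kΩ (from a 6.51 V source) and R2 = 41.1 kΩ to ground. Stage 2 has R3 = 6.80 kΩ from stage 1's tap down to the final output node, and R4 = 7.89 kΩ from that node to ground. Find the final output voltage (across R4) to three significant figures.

V_out ≈ 0.927 V

Stage 2 presents R3+R4 = 14.69 kΩ as a load on stage 1's tap.
Stage 1's lower leg becomes R2‖(R3+R4) = 10.82 kΩ, so V_mid = 6.51 × 10.82/40.82 = 1.726 V.
Stage 2 is itself unloaded: V_out = V_mid × R4/(R3+R4) = 1.726 × 7.89/14.69 = 0.927 V.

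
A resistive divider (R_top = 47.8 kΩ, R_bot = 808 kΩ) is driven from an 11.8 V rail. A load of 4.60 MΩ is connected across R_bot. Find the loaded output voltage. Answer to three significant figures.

V_out ≈ 11.0 V

The load sits in parallel with R_bot: R_bot‖R_L = (808 × 4600) / (808 + 4600) = 687.3 kΩ.
V_out = 11.8 × 687.3 / (47.8 + 687.3) = 11.8 × 687.3/735.1 = 11.0 V.
(Unloaded it would have been 11.1 V.)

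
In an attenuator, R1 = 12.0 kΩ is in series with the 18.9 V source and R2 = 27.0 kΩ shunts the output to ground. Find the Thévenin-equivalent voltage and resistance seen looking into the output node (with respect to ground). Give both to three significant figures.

V_th = 13.1 V, R_th = 8.31 kΩ

V_th is the open-circuit tap voltage: 18.9 × 27.0/(12.0 + 27.0) = 13.1 V.
With the supply zeroed, R1 and R2 appear in parallel from the tap: R_th = R1‖R2 = (12.0 × 27.0)/39.00 = 8.31 kΩ.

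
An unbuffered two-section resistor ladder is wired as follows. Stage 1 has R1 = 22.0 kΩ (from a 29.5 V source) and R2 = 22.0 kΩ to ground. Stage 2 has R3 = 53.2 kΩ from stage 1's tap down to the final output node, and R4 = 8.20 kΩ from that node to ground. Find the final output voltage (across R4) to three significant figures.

Stage 2 presents R3+R4 = 61.40 kΩ as a load on stage 1's tap.
Stage 1's lower leg becomes R2‖(R3+R4) = 16.20 kΩ, so V_mid = 29.5 × 16.20/38.20 = 12.51 V.
Stage 2 is itself unloaded: V_out = V_mid × R4/(R3+R4) = 12.51 × 8.20/61.40 = 1.67 V.

V_out ≈ 1.67 V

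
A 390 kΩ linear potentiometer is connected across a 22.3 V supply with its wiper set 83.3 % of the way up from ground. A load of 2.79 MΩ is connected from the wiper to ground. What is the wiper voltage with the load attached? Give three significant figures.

The wiper splits the pot into (1−α)R = 65.13 kΩ above and αR = 324.9 kΩ below.
Lower section ‖ load = 291.0 kΩ.
V_wiper = 22.3 × 291.0/(65.13 + 291.0) = 18.2 V.

V ≈ 18.2 V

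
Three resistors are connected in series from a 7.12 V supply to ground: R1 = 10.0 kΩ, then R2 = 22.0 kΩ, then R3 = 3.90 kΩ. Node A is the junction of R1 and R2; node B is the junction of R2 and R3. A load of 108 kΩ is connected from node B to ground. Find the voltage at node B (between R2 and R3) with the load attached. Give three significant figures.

At node B, R3 is in parallel with the load: R3‖R_L = 3.764 kΩ.
Below node A the resistance is R2 + (R3‖R_L) = 25.76 kΩ, so V_A = 7.12 × 25.76/35.76 = 5.129 V.
Then V_B = V_A × (R3‖R_L)/(R2 + R3‖R_L) = 5.129 × 3.764/25.76 = 0.749 V.

V ≈ 0.749 V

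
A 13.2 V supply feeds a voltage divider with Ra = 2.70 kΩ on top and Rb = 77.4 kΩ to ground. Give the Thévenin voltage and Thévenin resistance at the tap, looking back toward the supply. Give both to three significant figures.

V_th is the open-circuit tap voltage: 13.2 × 77.4/(2.70 + 77.4) = 12.8 V.
With the supply zeroed, Ra and Rb appear in parallel from the tap: R_th = Ra‖Rb = (2.70 × 77.4)/80.10 = 2.61 kΩ.

V_th = 12.8 V, R_th = 2.61 kΩ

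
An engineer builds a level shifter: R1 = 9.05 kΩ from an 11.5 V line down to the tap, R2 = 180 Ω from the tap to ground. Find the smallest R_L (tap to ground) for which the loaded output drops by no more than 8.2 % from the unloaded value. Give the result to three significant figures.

R_L(min) ≈ 1.98 kΩ

Output resistance R_th = R1‖R2 = (9050 × 180)/9230 = 176.5 Ω.
The fractional drop is R_th/(R_th + R_L); requiring this ≤ 0.0820 gives R_L ≥ R_th(1/0.0820 − 1) = 176.5 × 11.20 = 1.98 kΩ.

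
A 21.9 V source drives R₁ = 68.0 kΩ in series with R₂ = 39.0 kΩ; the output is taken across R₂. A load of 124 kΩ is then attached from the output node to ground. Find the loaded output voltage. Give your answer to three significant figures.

The load sits in parallel with R₂: R₂‖R_L = (39.0 × 124) / (39.0 + 124) = 29.67 kΩ.
V_out = 21.9 × 29.67 / (68.0 + 29.67) = 21.9 × 29.67/97.67 = 6.65 V.
(Unloaded it would have been 7.98 V.)

V_out ≈ 6.65 V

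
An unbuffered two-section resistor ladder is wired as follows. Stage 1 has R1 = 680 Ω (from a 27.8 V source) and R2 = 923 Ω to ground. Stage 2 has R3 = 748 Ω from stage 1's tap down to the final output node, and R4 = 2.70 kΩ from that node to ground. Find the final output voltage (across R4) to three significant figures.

V_out ≈ 11.3 V

Stage 2 presents R3+R4 = 3448 Ω as a load on stage 1's tap.
Stage 1's lower leg becomes R2‖(R3+R4) = 728.1 Ω, so V_mid = 27.8 × 728.1/1408 = 14.37 V.
Stage 2 is itself unloaded: V_out = V_mid × R4/(R3+R4) = 14.37 × 2700/3448 = 11.3 V.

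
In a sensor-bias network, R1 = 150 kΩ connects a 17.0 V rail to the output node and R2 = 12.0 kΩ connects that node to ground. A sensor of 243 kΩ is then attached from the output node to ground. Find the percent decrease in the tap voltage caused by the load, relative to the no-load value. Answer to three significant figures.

4.37 %

The divider's output (Thévenin) resistance is R1‖R2 = 11.11 kΩ.
Fractional drop under load = R_th/(R_th + R_L) = 11.11 / (11.11 + 243) = 0.04373.
So the output falls by 4.37 %.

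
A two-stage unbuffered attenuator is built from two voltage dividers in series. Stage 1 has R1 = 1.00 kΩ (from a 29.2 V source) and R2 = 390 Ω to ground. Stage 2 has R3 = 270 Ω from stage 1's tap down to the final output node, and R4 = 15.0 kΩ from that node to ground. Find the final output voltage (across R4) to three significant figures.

V_out ≈ 7.90 V

Stage 2 presents R3+R4 = 15270 Ω as a load on stage 1's tap.
Stage 1's lower leg becomes R2‖(R3+R4) = 380.3 Ω, so V_mid = 29.2 × 380.3/1380 = 8.045 V.
Stage 2 is itself unloaded: V_out = V_mid × R4/(R3+R4) = 8.045 × 15000/15270 = 7.90 V.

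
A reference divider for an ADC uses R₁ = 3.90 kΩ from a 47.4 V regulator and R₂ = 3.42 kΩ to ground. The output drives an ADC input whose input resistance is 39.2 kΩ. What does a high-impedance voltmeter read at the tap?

V_out ≈ 21.2 V

The load sits in parallel with R₂: R₂‖R_L = (3.42 × 39.2) / (3.42 + 39.2) = 3.146 kΩ.
V_out = 47.4 × 3.146 / (3.90 + 3.146) = 47.4 × 3.146/7.046 = 21.2 V.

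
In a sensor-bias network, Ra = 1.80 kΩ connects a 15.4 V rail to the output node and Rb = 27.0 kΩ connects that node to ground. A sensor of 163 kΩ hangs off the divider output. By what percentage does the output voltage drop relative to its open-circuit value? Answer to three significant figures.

The divider's output (Thévenin) resistance is Ra‖Rb = 1.688 kΩ.
Fractional drop under load = R_th/(R_th + R_L) = 1.688 / (1.688 + 163) = 0.01025.
So the output falls by 1.02 %.

1.02 %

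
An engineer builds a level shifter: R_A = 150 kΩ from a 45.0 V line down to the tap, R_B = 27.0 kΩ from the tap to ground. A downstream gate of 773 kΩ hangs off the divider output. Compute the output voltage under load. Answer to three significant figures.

The load sits in parallel with R_B: R_B‖R_L = (27.0 × 773) / (27.0 + 773) = 26.09 kΩ.
V_out = 45.0 × 26.09 / (150 + 26.09) = 45.0 × 26.09/176.1 = 6.67 V.
(Unloaded it would have been 6.86 V.)

V_out ≈ 6.67 V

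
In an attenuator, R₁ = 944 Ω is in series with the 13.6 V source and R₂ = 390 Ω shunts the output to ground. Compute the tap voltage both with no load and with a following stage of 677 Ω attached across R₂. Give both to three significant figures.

Unloaded: 3.98 V; loaded: 2.82 V

Open-circuit: V = 13.6 × 390/(944 + 390) = 3.98 V.
With the load, R₂ becomes R₂‖R_L = 247.5 Ω, so V = 13.6 × 247.5/1191 = 2.82 V.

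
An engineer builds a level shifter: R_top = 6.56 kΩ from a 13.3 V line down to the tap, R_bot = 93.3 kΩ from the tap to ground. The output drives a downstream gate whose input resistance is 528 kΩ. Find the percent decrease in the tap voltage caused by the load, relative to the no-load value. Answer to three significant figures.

1.15 %

The divider's output (Thévenin) resistance is R_top‖R_bot = 6.129 kΩ.
Fractional drop under load = R_th/(R_th + R_L) = 6.129 / (6.129 + 528) = 0.01147.
So the output falls by 1.15 %.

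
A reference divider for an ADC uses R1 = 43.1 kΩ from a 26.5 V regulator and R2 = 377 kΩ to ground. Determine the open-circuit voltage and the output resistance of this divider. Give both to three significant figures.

V_th = 23.8 V, R_th = 38.7 kΩ

V_th is the open-circuit tap voltage: 26.5 × 377/(43.1 + 377) = 23.8 V.
With the supply zeroed, R1 and R2 appear in parallel from the tap: R_th = R1‖R2 = (43.1 × 377)/420.1 = 38.7 kΩ.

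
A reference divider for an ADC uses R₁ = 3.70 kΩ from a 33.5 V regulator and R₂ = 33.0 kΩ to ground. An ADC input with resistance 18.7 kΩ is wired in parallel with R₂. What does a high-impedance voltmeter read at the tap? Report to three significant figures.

The load sits in parallel with R₂: R₂‖R_L = (33.0 × 18.7) / (33.0 + 18.7) = 11.94 kΩ.
V_out = 33.5 × 11.94 / (3.70 + 11.94) = 33.5 × 11.94/15.64 = 25.6 V.
(Unloaded it would have been 30.1 V.)

V_out ≈ 25.6 V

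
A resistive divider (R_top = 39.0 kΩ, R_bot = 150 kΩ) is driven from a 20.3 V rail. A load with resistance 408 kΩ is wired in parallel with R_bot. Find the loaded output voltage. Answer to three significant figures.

V_out ≈ 15.0 V

The load sits in parallel with R_bot: R_bot‖R_L = (150 × 408) / (150 + 408) = 109.7 kΩ.
V_out = 20.3 × 109.7 / (39.0 + 109.7) = 20.3 × 109.7/148.7 = 15.0 V.
(Unloaded it would have been 16.1 V.)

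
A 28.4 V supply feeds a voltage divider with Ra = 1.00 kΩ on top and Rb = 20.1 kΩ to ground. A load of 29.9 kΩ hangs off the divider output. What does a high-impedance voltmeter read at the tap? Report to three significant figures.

The load sits in parallel with Rb: Rb‖R_L = (20.1 × 29.9) / (20.1 + 29.9) = 12.02 kΩ.
V_out = 28.4 × 12.02 / (1.00 + 12.02) = 28.4 × 12.02/13.02 = 26.2 V.
(Unloaded it would have been 27.1 V.)

V_out ≈ 26.2 V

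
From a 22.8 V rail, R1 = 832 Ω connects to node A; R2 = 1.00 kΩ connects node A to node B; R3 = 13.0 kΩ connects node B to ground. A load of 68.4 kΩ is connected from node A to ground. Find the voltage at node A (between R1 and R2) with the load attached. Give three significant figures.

V ≈ 21.3 V

Below node A the series string R2+R3 = 14000 Ω sits in parallel with the 68400 Ω load: 11620 Ω.
V_A = 22.8 × 11620/(832 + 11620) = 21.3 V.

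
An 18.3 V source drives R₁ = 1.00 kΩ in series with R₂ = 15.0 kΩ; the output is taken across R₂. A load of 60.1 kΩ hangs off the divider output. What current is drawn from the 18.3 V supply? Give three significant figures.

I ≈ 1.41 mA

R₂‖R_L = 12.00 kΩ, so the source sees R₁ + R₂‖R_L = 13.00 kΩ.
I = 18.3 V / 13.00 kΩ = 1.41 mA.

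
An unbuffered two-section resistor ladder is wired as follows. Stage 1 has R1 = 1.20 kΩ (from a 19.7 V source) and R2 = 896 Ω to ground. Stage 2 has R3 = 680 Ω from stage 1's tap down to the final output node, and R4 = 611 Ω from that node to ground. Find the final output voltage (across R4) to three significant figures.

Stage 2 presents R3+R4 = 1291 Ω as a load on stage 1's tap.
Stage 1's lower leg becomes R2‖(R3+R4) = 528.9 Ω, so V_mid = 19.7 × 528.9/1729 = 6.027 V.
Stage 2 is itself unloaded: V_out = V_mid × R4/(R3+R4) = 6.027 × 611/1291 = 2.85 V.

V_out ≈ 2.85 V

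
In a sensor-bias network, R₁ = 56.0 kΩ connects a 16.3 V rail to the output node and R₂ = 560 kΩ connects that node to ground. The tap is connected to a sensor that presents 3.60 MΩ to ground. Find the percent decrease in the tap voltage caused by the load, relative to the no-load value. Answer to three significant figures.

The divider's output (Thévenin) resistance is R₁‖R₂ = 50.91 kΩ.
Fractional drop under load = R_th/(R_th + R_L) = 50.91 / (50.91 + 3600) = 0.01394.
So the output falls by 1.39 %.

1.39 %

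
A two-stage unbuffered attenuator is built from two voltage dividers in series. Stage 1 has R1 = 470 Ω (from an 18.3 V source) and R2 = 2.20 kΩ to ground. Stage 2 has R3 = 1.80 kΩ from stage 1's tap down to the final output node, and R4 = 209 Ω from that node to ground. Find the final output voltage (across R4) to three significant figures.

V_out ≈ 1.32 V

Stage 2 presents R3+R4 = 2009 Ω as a load on stage 1's tap.
Stage 1's lower leg becomes R2‖(R3+R4) = 1050 Ω, so V_mid = 18.3 × 1050/1520 = 12.64 V.
Stage 2 is itself unloaded: V_out = V_mid × R4/(R3+R4) = 12.64 × 209/2009 = 1.32 V.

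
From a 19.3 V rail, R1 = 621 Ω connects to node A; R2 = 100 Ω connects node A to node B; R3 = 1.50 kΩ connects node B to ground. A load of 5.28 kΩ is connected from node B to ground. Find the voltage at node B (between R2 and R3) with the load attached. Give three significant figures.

V ≈ 11.9 V

At node B, R3 is in parallel with the load: R3‖R_L = 1168 Ω.
Below node A the resistance is R2 + (R3‖R_L) = 1268 Ω, so V_A = 19.3 × 1268/1889 = 12.96 V.
Then V_B = V_A × (R3‖R_L)/(R2 + R3‖R_L) = 12.96 × 1168/1268 = 11.9 V.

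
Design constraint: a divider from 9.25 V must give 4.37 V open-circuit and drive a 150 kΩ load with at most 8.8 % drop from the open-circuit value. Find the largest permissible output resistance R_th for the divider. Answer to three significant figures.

Loading drop = R_th/(R_th + R_L) ≤ 0.0880, so R_th ≤ R_L · ε/(1−ε) = 150 kΩ × 0.0880/0.9120 = 14.5 kΩ.
(Any R1, R2 with R2/(R1+R2) = 0.472 and R1‖R2 ≤ 14.5 kΩ will meet the spec.)

R_th ≤ 14.5 kΩ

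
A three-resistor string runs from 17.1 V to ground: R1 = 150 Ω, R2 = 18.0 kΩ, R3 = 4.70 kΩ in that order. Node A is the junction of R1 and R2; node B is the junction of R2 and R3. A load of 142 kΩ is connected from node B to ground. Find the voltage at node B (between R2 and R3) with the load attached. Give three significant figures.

V ≈ 3.43 V

At node B, R3 is in parallel with the load: R3‖R_L = 4549 Ω.
Below node A the resistance is R2 + (R3‖R_L) = 22550 Ω, so V_A = 17.1 × 22550/22700 = 16.99 V.
Then V_B = V_A × (R3‖R_L)/(R2 + R3‖R_L) = 16.99 × 4549/22550 = 3.43 V.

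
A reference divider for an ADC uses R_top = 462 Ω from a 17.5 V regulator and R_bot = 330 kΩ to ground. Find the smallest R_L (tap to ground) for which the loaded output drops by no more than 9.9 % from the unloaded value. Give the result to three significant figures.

Output resistance R_th = R_top‖R_bot = (462 × 330000)/330500 = 461.4 Ω.
The fractional drop is R_th/(R_th + R_L); requiring this ≤ 0.0990 gives R_L ≥ R_th(1/0.0990 − 1) = 461.4 × 9.101 = 4.20 kΩ.

R_L(min) ≈ 4.20 kΩ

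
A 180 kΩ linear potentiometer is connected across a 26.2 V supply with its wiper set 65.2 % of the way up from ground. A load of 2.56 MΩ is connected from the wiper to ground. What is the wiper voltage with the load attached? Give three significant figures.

The wiper splits the pot into (1−α)R = 62.64 kΩ above and αR = 117.4 kΩ below.
Lower section ‖ load = 112.2 kΩ.
V_wiper = 26.2 × 112.2/(62.64 + 112.2) = 16.8 V.

V ≈ 16.8 V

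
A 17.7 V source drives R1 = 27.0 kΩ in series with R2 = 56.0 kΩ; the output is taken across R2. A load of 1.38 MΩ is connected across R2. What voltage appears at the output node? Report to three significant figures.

The load sits in parallel with R2: R2‖R_L = (56.0 × 1380) / (56.0 + 1380) = 53.82 kΩ.
V_out = 17.7 × 53.82 / (27.0 + 53.82) = 17.7 × 53.82/80.82 = 11.8 V.

V_out ≈ 11.8 V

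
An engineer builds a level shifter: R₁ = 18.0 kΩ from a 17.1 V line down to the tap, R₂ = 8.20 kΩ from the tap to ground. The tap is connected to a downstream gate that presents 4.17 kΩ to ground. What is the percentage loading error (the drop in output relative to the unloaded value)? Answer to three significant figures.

57.5 %

The divider's output (Thévenin) resistance is R₁‖R₂ = 5.634 kΩ.
Fractional drop under load = R_th/(R_th + R_L) = 5.634 / (5.634 + 4.17) = 0.5746.
So the output falls by 57.5 %.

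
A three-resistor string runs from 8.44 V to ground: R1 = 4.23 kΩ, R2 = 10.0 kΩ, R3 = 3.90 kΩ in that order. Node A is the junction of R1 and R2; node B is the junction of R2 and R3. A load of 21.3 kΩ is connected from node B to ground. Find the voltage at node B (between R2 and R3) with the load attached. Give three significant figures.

V ≈ 1.59 V

At node B, R3 is in parallel with the load: R3‖R_L = 3.296 kΩ.
Below node A the resistance is R2 + (R3‖R_L) = 13.30 kΩ, so V_A = 8.44 × 13.30/17.53 = 6.403 V.
Then V_B = V_A × (R3‖R_L)/(R2 + R3‖R_L) = 6.403 × 3.296/13.30 = 1.59 V.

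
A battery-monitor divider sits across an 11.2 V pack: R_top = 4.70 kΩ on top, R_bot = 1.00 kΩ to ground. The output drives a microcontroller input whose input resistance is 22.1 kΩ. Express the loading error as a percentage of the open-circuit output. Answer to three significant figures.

The divider's output (Thévenin) resistance is R_top‖R_bot = 0.8246 kΩ.
Fractional drop under load = R_th/(R_th + R_L) = 0.8246 / (0.8246 + 22.1) = 0.03597.
So the output falls by 3.60 %.

3.60 %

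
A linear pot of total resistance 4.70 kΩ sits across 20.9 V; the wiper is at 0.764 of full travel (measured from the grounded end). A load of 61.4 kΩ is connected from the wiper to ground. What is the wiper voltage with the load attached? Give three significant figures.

V ≈ 15.8 V

The wiper splits the pot into (1−α)R = 1.109 kΩ above and αR = 3.591 kΩ below.
Lower section ‖ load = 3.392 kΩ.
V_wiper = 20.9 × 3.392/(1.109 + 3.392) = 15.8 V.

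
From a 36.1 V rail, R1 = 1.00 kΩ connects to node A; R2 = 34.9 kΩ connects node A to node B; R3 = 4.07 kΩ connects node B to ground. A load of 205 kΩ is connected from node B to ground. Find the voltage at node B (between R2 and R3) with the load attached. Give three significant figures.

V ≈ 3.61 V

At node B, R3 is in parallel with the load: R3‖R_L = 3.991 kΩ.
Below node A the resistance is R2 + (R3‖R_L) = 38.89 kΩ, so V_A = 36.1 × 38.89/39.89 = 35.20 V.
Then V_B = V_A × (R3‖R_L)/(R2 + R3‖R_L) = 35.20 × 3.991/38.89 = 3.61 V.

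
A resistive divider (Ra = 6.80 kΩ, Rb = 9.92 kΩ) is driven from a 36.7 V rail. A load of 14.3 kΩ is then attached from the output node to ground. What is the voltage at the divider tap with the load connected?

The load sits in parallel with Rb: Rb‖R_L = (9.92 × 14.3) / (9.92 + 14.3) = 5.857 kΩ.
V_out = 36.7 × 5.857 / (6.80 + 5.857) = 36.7 × 5.857/12.66 = 17.0 V.

V_out ≈ 17.0 V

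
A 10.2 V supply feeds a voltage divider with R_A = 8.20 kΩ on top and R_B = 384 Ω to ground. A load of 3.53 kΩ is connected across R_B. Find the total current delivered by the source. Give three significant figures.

I ≈ 1.19 mA

R_B‖R_L = 346.3 Ω, so the source sees R_A + R_B‖R_L = 8546 Ω.
I = 10.2 V / 8546 Ω = 1.19 mA.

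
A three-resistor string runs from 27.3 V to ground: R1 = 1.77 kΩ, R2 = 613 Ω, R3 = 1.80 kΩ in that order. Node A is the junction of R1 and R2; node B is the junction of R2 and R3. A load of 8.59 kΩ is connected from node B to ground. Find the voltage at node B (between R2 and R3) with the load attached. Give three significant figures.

V ≈ 10.5 V

At node B, R3 is in parallel with the load: R3‖R_L = 1488 Ω.
Below node A the resistance is R2 + (R3‖R_L) = 2101 Ω, so V_A = 27.3 × 2101/3871 = 14.82 V.
Then V_B = V_A × (R3‖R_L)/(R2 + R3‖R_L) = 14.82 × 1488/2101 = 10.5 V.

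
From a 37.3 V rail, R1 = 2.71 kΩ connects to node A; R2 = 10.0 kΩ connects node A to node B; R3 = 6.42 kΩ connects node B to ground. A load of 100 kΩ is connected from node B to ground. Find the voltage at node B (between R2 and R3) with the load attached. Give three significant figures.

V ≈ 12.0 V

At node B, R3 is in parallel with the load: R3‖R_L = 6.033 kΩ.
Below node A the resistance is R2 + (R3‖R_L) = 16.03 kΩ, so V_A = 37.3 × 16.03/18.74 = 31.91 V.
Then V_B = V_A × (R3‖R_L)/(R2 + R3‖R_L) = 31.91 × 6.033/16.03 = 12.0 V.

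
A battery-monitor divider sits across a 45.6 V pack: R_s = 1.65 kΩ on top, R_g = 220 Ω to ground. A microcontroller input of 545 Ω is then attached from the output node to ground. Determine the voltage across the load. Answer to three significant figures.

V_out ≈ 3.96 V

The load sits in parallel with R_g: R_g‖R_L = (220 × 545) / (220 + 545) = 156.7 Ω.
V_out = 45.6 × 156.7 / (1650 + 156.7) = 45.6 × 156.7/1807 = 3.96 V.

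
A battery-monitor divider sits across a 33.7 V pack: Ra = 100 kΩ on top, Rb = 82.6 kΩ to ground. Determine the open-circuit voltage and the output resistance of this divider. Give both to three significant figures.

V_th is the open-circuit tap voltage: 33.7 × 82.6/(100 + 82.6) = 15.2 V.
With the supply zeroed, Ra and Rb appear in parallel from the tap: R_th = Ra‖Rb = (100 × 82.6)/182.6 = 45.2 kΩ.

V_th = 15.2 V, R_th = 45.2 kΩ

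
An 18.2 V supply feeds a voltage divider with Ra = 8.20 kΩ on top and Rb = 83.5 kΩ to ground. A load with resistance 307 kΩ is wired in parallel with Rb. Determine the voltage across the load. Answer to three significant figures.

The load sits in parallel with Rb: Rb‖R_L = (83.5 × 307) / (83.5 + 307) = 65.65 kΩ.
V_out = 18.2 × 65.65 / (8.20 + 65.65) = 18.2 × 65.65/73.85 = 16.2 V.

V_out ≈ 16.2 V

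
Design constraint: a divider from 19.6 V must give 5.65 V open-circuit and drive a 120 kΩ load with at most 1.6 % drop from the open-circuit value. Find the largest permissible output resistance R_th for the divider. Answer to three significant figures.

Loading drop = R_th/(R_th + R_L) ≤ 0.0160, so R_th ≤ R_L · ε/(1−ε) = 120 kΩ × 0.0160/0.9840 = 1.95 kΩ.
(Any R1, R2 with R2/(R1+R2) = 0.288 and R1‖R2 ≤ 1.95 kΩ will meet the spec.)

R_th ≤ 1.95 kΩ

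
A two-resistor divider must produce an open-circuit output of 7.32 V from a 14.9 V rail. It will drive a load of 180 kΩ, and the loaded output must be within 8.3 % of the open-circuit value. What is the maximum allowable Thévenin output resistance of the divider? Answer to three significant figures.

Loading drop = R_th/(R_th + R_L) ≤ 0.0830, so R_th ≤ R_L · ε/(1−ε) = 180 kΩ × 0.0830/0.9170 = 16.3 kΩ.

R_th ≤ 16.3 kΩ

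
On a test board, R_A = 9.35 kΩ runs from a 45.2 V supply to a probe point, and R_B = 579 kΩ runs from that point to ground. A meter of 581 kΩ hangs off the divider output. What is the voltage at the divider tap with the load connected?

V_out ≈ 43.8 V

The load sits in parallel with R_B: R_B‖R_L = (579 × 581) / (579 + 581) = 290.0 kΩ.
V_out = 45.2 × 290.0 / (9.35 + 290.0) = 45.2 × 290.0/299.3 = 43.8 V.
(Unloaded it would have been 44.5 V.)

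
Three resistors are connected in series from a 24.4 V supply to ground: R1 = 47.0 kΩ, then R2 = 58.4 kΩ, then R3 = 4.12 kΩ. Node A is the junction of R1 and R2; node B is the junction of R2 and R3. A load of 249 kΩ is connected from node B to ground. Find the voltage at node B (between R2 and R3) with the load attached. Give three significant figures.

At node B, R3 is in parallel with the load: R3‖R_L = 4.053 kΩ.
Below node A the resistance is R2 + (R3‖R_L) = 62.45 kΩ, so V_A = 24.4 × 62.45/109.5 = 13.92 V.
Then V_B = V_A × (R3‖R_L)/(R2 + R3‖R_L) = 13.92 × 4.053/62.45 = 0.904 V.

V ≈ 0.904 V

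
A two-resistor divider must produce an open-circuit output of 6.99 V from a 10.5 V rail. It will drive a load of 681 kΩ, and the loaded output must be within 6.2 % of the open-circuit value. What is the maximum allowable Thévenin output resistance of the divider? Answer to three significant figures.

Loading drop = R_th/(R_th + R_L) ≤ 0.0620, so R_th ≤ R_L · ε/(1−ε) = 681 kΩ × 0.0620/0.9380 = 45.0 kΩ.

R_th ≤ 45.0 kΩ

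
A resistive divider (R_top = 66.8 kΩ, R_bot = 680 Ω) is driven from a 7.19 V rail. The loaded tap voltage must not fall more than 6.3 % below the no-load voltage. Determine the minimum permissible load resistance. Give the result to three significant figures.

Output resistance R_th = R_top‖R_bot = (66800 × 680)/67480 = 673.1 Ω.
The fractional drop is R_th/(R_th + R_L); requiring this ≤ 0.0630 gives R_L ≥ R_th(1/0.0630 − 1) = 673.1 × 14.87 = 10.0 kΩ.

R_L(min) ≈ 10.0 kΩ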